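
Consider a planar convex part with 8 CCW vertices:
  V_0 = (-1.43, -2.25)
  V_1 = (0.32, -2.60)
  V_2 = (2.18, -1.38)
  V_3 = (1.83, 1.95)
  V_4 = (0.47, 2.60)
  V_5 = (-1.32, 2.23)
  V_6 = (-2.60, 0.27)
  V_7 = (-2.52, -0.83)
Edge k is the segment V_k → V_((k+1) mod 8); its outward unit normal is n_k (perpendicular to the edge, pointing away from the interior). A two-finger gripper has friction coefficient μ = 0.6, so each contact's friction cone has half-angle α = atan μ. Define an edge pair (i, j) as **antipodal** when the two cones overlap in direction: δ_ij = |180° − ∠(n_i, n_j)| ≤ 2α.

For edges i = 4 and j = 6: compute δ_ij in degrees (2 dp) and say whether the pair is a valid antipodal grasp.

δ = 97.52°, invalid

α = atan 0.6 = 30.96°;  2α = 61.93°
edge 4: e_4 = (-1.79, -0.37);  n_4 = (-0.2024, +0.9793)
edge 6: e_6 = (+0.08, -1.10);  n_6 = (-0.9974, -0.0725)
∠(n_4, n_6) = 82.48°
δ = |180° − 82.48°| = 97.52°
97.52° > 2α = 61.93°  →  invalid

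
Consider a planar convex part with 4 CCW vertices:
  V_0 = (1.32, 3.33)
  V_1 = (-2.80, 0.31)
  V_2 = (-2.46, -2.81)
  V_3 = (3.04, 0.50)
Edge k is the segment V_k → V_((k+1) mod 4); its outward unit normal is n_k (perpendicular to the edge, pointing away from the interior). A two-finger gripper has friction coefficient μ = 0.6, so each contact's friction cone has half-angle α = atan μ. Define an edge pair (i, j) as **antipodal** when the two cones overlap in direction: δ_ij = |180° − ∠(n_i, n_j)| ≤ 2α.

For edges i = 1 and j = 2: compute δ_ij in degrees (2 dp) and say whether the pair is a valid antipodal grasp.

δ = 65.18°, invalid

α = atan 0.6 = 30.96°;  2α = 61.93°
edge 1: e_1 = (+0.34, -3.12);  n_1 = (-0.9941, -0.1083)
edge 2: e_2 = (+5.50, +3.31);  n_2 = (+0.5156, -0.8568)
∠(n_1, n_2) = 114.82°
δ = |180° − 114.82°| = 65.18°
65.18° > 2α = 61.93°  →  invalid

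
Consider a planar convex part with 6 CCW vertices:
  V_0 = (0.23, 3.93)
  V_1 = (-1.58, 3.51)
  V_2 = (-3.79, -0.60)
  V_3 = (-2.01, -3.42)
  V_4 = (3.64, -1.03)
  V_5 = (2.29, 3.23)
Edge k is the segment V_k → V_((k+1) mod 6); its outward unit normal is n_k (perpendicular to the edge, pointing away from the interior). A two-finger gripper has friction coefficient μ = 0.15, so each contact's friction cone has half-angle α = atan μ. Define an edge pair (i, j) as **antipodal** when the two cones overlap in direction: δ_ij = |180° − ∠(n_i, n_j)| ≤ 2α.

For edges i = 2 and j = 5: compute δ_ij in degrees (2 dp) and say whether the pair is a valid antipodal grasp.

δ = 38.97°, invalid

α = atan 0.15 = 8.53°;  2α = 17.06°
edge 2: e_2 = (+1.78, -2.82);  n_2 = (-0.8456, -0.5338)
edge 5: e_5 = (-2.06, +0.70);  n_5 = (+0.3217, +0.9468)
∠(n_2, n_5) = 141.03°
δ = |180° − 141.03°| = 38.97°
38.97° > 2α = 17.06°  →  invalid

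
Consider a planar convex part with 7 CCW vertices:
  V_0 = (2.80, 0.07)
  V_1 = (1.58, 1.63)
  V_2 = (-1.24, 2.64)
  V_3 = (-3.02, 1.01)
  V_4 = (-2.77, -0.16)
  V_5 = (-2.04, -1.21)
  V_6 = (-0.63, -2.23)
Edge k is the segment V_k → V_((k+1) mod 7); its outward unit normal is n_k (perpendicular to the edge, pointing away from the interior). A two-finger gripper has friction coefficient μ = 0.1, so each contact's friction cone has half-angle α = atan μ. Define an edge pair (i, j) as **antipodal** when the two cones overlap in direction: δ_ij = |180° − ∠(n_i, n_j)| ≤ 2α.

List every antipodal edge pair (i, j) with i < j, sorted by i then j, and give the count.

count = 2; pairs: (0,4), (2,6)

α = atan 0.1 = 5.71°;  2α = 11.42°
n_0 = (+0.7877, +0.6160)
n_1 = (+0.3372, +0.9414)
n_2 = (-0.6753, +0.7375)
n_3 = (-0.9779, -0.2090)
n_4 = (-0.8211, -0.5708)
n_5 = (-0.5861, -0.8102)
n_6 = (+0.5569, -0.8306)
  (0,1): δ = 147.73°  ·
  (0,2): δ = 85.55°  ·
  (0,3): δ = 25.97°  ·
  (0,4): δ = 3.22°  ✓
  (0,5): δ = 16.09°  ·
  (0,6): δ = 85.82°  ·
  (1,2): δ = 117.81°  ·
  (1,3): δ = 58.23°  ·
  (1,4): δ = 35.49°  ·
  (1,5): δ = 16.18°  ·
  (1,6): δ = 53.55°  ·
  (2,3): δ = 120.42°  ·
  (2,4): δ = 97.67°  ·
  (2,5): δ = 78.36°  ·
  (2,6): δ = 8.64°  ✓
  (3,4): δ = 157.25°  ·
  (3,5): δ = 137.94°  ·
  (3,6): δ = 68.22°  ·
  (4,5): δ = 160.69°  ·
  (4,6): δ = 90.96°  ·
  (5,6): δ = 110.27°  ·
antipodal pairs: 2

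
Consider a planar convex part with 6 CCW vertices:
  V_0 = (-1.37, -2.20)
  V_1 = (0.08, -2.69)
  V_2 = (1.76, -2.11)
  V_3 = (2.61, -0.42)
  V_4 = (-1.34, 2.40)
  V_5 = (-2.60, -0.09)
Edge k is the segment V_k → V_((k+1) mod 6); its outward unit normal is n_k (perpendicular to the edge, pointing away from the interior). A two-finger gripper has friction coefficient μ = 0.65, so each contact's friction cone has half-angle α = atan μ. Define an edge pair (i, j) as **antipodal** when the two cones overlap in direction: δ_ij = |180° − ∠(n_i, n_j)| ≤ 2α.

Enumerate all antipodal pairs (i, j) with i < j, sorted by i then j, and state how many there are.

α = atan 0.65 = 33.02°;  2α = 66.05°
n_0 = (-0.3201, -0.9474)
n_1 = (+0.3263, -0.9453)
n_2 = (+0.8934, -0.4493)
n_3 = (+0.5810, +0.8139)
n_4 = (-0.8923, +0.4515)
n_5 = (-0.8639, -0.5036)
  (0,1): δ = 142.28°  ·
  (0,2): δ = 98.03°  ·
  (0,3): δ = 16.85°  ✓
  (0,4): δ = 81.83°  ·
  (0,5): δ = 138.91°  ·
  (1,2): δ = 135.75°  ·
  (1,3): δ = 54.57°  ✓
  (1,4): δ = 44.11°  ✓
  (1,5): δ = 101.19°  ·
  (2,3): δ = 98.82°  ·
  (2,4): δ = 0.14°  ✓
  (2,5): δ = 56.94°  ✓
  (3,4): δ = 81.32°  ·
  (3,5): δ = 24.24°  ✓
  (4,5): δ = 122.92°  ·
antipodal pairs: 6

count = 6; pairs: (0,3), (1,3), (1,4), (2,4), (2,5), (3,5)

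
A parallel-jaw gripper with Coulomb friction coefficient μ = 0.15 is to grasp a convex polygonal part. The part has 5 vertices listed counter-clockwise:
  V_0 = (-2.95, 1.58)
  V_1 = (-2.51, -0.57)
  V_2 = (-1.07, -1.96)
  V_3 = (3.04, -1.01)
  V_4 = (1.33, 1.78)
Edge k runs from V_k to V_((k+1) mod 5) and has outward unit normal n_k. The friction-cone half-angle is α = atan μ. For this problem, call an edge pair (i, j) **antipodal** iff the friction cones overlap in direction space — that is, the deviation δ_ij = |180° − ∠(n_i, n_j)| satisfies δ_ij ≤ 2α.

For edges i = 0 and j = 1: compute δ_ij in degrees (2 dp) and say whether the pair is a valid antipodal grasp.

α = atan 0.15 = 8.53°;  2α = 17.06°
edge 0: e_0 = (+0.44, -2.15);  n_0 = (-0.9797, -0.2005)
edge 1: e_1 = (+1.44, -1.39);  n_1 = (-0.6945, -0.7195)
∠(n_0, n_1) = 34.45°
δ = |180° − 34.45°| = 145.55°
145.55° > 2α = 17.06°  →  invalid

δ = 145.55°, invalid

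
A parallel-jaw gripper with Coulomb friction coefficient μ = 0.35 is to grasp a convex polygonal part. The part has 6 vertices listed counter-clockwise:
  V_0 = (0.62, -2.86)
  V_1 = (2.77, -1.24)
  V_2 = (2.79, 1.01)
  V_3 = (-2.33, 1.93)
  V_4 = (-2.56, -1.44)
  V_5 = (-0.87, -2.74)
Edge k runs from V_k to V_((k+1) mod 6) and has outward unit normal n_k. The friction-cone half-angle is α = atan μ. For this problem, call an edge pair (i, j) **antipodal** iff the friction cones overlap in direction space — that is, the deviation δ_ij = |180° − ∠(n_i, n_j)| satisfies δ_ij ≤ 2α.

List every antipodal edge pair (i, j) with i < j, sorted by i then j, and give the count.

count = 3; pairs: (1,3), (2,4), (2,5)

α = atan 0.35 = 19.29°;  2α = 38.58°
n_0 = (+0.6018, -0.7987)
n_1 = (+1.0000, -0.0089)
n_2 = (+0.1769, +0.9842)
n_3 = (-0.9977, +0.0681)
n_4 = (-0.6097, -0.7926)
n_5 = (-0.0803, -0.9968)
  (0,1): δ = 127.51°  ·
  (0,2): δ = 47.18°  ·
  (0,3): δ = 49.10°  ·
  (0,4): δ = 105.43°  ·
  (0,5): δ = 138.40°  ·
  (1,2): δ = 99.68°  ·
  (1,3): δ = 3.40°  ✓
  (1,4): δ = 52.94°  ·
  (1,5): δ = 85.90°  ·
  (2,3): δ = 83.72°  ·
  (2,4): δ = 27.38°  ✓
  (2,5): δ = 5.58°  ✓
  (3,4): δ = 123.66°  ·
  (3,5): δ = 90.70°  ·
  (4,5): δ = 147.04°  ·
antipodal pairs: 3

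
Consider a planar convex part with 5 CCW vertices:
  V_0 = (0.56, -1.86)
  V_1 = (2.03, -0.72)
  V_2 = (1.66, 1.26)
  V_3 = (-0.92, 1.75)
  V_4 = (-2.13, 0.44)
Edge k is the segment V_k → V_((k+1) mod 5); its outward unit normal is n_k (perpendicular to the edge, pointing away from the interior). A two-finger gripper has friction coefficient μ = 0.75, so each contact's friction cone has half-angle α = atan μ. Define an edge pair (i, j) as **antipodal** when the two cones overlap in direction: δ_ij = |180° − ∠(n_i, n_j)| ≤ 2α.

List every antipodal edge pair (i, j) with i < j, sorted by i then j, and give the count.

α = atan 0.75 = 36.87°;  2α = 73.74°
n_0 = (+0.6128, -0.7902)
n_1 = (+0.9830, +0.1837)
n_2 = (+0.1866, +0.9824)
n_3 = (-0.7346, +0.6785)
n_4 = (-0.6499, -0.7601)
  (0,1): δ = 117.21°  ·
  (0,2): δ = 48.55°  ✓
  (0,3): δ = 9.48°  ✓
  (0,4): δ = 101.67°  ·
  (1,2): δ = 111.34°  ·
  (1,3): δ = 53.31°  ✓
  (1,4): δ = 38.88°  ✓
  (2,3): δ = 121.97°  ·
  (2,4): δ = 29.78°  ✓
  (3,4): δ = 87.80°  ·
antipodal pairs: 5

count = 5; pairs: (0,2), (0,3), (1,3), (1,4), (2,4)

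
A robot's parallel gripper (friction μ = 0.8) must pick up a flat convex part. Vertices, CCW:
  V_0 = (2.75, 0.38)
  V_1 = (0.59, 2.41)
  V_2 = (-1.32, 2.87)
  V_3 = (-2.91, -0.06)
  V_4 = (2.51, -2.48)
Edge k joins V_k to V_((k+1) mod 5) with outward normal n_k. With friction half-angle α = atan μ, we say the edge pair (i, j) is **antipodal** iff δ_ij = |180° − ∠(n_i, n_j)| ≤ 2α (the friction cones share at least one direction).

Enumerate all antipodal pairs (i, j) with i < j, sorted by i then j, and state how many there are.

α = atan 0.8 = 38.66°;  2α = 77.32°
n_0 = (+0.6848, +0.7287)
n_1 = (+0.2341, +0.9722)
n_2 = (-0.8789, +0.4770)
n_3 = (-0.4077, -0.9131)
n_4 = (+0.9965, -0.0836)
  (0,1): δ = 150.32°  ·
  (0,2): δ = 75.26°  ✓
  (0,3): δ = 19.16°  ✓
  (0,4): δ = 128.43°  ·
  (1,2): δ = 104.95°  ·
  (1,3): δ = 10.52°  ✓
  (1,4): δ = 98.74°  ·
  (2,3): δ = 85.57°  ·
  (2,4): δ = 23.69°  ✓
  (3,4): δ = 70.74°  ✓
antipodal pairs: 5

count = 5; pairs: (0,2), (0,3), (1,3), (2,4), (3,4)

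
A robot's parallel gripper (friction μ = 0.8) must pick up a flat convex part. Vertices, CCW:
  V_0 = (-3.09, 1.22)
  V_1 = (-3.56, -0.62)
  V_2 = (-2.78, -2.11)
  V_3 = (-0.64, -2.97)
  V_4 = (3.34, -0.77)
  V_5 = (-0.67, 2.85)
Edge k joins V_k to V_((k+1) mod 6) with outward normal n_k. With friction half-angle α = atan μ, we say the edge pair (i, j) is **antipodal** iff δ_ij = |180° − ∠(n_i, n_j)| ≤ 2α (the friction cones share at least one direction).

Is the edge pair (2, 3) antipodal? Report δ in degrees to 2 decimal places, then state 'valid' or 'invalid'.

δ = 129.17°, invalid

α = atan 0.8 = 38.66°;  2α = 77.32°
edge 2: e_2 = (+2.14, -0.86);  n_2 = (-0.3729, -0.9279)
edge 3: e_3 = (+3.98, +2.20);  n_3 = (+0.4838, -0.8752)
∠(n_2, n_3) = 50.83°
δ = |180° − 50.83°| = 129.17°
129.17° > 2α = 77.32°  →  invalid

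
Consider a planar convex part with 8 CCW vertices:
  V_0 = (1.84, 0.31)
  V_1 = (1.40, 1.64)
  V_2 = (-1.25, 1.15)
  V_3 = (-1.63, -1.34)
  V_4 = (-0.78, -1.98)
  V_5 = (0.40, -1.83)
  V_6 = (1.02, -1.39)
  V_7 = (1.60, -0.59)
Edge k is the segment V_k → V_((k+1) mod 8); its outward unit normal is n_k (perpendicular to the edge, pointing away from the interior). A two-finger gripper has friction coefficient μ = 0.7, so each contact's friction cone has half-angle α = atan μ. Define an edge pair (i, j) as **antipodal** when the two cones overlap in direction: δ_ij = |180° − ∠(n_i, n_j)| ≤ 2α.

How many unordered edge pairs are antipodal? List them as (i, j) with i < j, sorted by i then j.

α = atan 0.7 = 34.99°;  2α = 69.98°
n_0 = (+0.9494, +0.3141)
n_1 = (-0.1818, +0.9833)
n_2 = (-0.9886, +0.1509)
n_3 = (-0.6015, -0.7989)
n_4 = (+0.1261, -0.9920)
n_5 = (+0.5787, -0.8155)
n_6 = (+0.8096, -0.5870)
n_7 = (+0.9662, -0.2577)
  (0,1): δ = 97.83°  ·
  (0,2): δ = 26.98°  ✓
  (0,3): δ = 34.72°  ✓
  (0,4): δ = 78.94°  ·
  (0,5): δ = 107.06°  ·
  (0,6): δ = 125.75°  ·
  (0,7): δ = 146.76°  ·
  (1,2): δ = 109.15°  ·
  (1,3): δ = 47.45°  ✓
  (1,4): δ = 3.23°  ✓
  (1,5): δ = 24.89°  ✓
  (1,6): δ = 43.58°  ✓
  (1,7): δ = 64.59°  ✓
  (2,3): δ = 118.30°  ·
  (2,4): δ = 74.08°  ·
  (2,5): δ = 45.96°  ✓
  (2,6): δ = 27.27°  ✓
  (2,7): δ = 6.25°  ✓
  (3,4): δ = 135.78°  ·
  (3,5): δ = 107.66°  ·
  (3,6): δ = 88.96°  ·
  (3,7): δ = 67.95°  ✓
  (4,5): δ = 151.88°  ·
  (4,6): δ = 133.19°  ·
  (4,7): δ = 112.18°  ·
  (5,6): δ = 161.30°  ·
  (5,7): δ = 140.29°  ·
  (6,7): δ = 158.99°  ·
antipodal pairs: 11

count = 11; pairs: (0,2), (0,3), (1,3), (1,4), (1,5), (1,6), (1,7), (2,5), (2,6), (2,7), (3,7)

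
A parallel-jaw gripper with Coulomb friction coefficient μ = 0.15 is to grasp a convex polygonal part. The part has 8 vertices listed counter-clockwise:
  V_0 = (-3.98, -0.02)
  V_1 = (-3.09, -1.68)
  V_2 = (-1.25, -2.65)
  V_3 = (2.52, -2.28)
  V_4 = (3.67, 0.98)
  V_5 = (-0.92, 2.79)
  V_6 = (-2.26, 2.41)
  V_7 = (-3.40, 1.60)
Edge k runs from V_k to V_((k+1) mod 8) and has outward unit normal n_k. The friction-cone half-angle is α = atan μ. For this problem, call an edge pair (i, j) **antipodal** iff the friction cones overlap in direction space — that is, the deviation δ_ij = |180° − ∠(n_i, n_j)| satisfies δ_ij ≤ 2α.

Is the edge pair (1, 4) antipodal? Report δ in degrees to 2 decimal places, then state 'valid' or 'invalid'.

δ = 6.28°, valid

α = atan 0.15 = 8.53°;  2α = 17.06°
edge 1: e_1 = (+1.84, -0.97);  n_1 = (-0.4663, -0.8846)
edge 4: e_4 = (-4.59, +1.81);  n_4 = (+0.3668, +0.9303)
∠(n_1, n_4) = 173.72°
δ = |180° − 173.72°| = 6.28°
6.28° ≤ 2α = 17.06°  →  valid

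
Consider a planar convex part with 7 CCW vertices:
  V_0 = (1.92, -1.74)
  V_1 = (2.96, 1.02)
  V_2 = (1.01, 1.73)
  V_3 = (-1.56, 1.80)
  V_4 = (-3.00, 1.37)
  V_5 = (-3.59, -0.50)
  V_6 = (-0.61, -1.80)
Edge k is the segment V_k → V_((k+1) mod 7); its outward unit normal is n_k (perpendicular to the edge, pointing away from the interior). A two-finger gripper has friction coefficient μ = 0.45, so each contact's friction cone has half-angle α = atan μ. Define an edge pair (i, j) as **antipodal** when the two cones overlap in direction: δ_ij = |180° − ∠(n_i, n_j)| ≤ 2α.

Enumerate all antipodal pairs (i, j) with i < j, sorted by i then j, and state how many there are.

α = atan 0.45 = 24.23°;  2α = 48.46°
n_0 = (+0.9358, -0.3526)
n_1 = (+0.3421, +0.9397)
n_2 = (+0.0272, +0.9996)
n_3 = (-0.2861, +0.9582)
n_4 = (-0.9537, +0.3009)
n_5 = (-0.3999, -0.9166)
n_6 = (+0.0237, -0.9997)
  (0,1): δ = 89.36°  ·
  (0,2): δ = 70.91°  ·
  (0,3): δ = 52.73°  ·
  (0,4): δ = 3.14°  ✓
  (0,5): δ = 87.08°  ·
  (0,6): δ = 112.01°  ·
  (1,2): δ = 161.55°  ·
  (1,3): δ = 143.37°  ·
  (1,4): δ = 87.50°  ·
  (1,5): δ = 3.56°  ✓
  (1,6): δ = 21.37°  ✓
  (2,3): δ = 161.81°  ·
  (2,4): δ = 105.95°  ·
  (2,5): δ = 22.01°  ✓
  (2,6): δ = 2.92°  ✓
  (3,4): δ = 124.14°  ·
  (3,5): δ = 40.20°  ✓
  (3,6): δ = 15.27°  ✓
  (4,5): δ = 96.06°  ·
  (4,6): δ = 71.13°  ·
  (5,6): δ = 155.07°  ·
antipodal pairs: 7

count = 7; pairs: (0,4), (1,5), (1,6), (2,5), (2,6), (3,5), (3,6)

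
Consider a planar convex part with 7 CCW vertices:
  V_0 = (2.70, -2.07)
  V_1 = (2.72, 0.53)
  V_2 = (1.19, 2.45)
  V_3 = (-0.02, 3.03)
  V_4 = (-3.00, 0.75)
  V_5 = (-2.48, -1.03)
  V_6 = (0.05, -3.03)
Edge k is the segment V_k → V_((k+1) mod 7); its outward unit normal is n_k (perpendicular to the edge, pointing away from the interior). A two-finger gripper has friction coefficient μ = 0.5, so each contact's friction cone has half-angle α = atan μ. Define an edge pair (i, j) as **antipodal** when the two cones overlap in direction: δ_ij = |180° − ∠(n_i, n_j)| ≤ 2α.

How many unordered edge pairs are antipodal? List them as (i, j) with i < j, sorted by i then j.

α = atan 0.5 = 26.57°;  2α = 53.13°
n_0 = (+1.0000, -0.0077)
n_1 = (+0.7821, +0.6232)
n_2 = (+0.4322, +0.9018)
n_3 = (-0.6076, +0.7942)
n_4 = (-0.9599, -0.2804)
n_5 = (-0.6201, -0.7845)
n_6 = (+0.3406, -0.9402)
  (0,1): δ = 141.01°  ·
  (0,2): δ = 115.17°  ·
  (0,3): δ = 52.14°  ✓
  (0,4): δ = 16.73°  ✓
  (0,5): δ = 52.11°  ✓
  (0,6): δ = 110.35°  ·
  (1,2): δ = 154.16°  ·
  (1,3): δ = 91.13°  ·
  (1,4): δ = 22.27°  ✓
  (1,5): δ = 13.12°  ✓
  (1,6): δ = 71.36°  ·
  (2,3): δ = 116.97°  ·
  (2,4): δ = 48.10°  ✓
  (2,5): δ = 12.72°  ✓
  (2,6): δ = 45.52°  ✓
  (3,4): δ = 111.13°  ·
  (3,5): δ = 75.75°  ·
  (3,6): δ = 17.51°  ✓
  (4,5): δ = 144.61°  ·
  (4,6): δ = 86.37°  ·
  (5,6): δ = 121.76°  ·
antipodal pairs: 9

count = 9; pairs: (0,3), (0,4), (0,5), (1,4), (1,5), (2,4), (2,5), (2,6), (3,6)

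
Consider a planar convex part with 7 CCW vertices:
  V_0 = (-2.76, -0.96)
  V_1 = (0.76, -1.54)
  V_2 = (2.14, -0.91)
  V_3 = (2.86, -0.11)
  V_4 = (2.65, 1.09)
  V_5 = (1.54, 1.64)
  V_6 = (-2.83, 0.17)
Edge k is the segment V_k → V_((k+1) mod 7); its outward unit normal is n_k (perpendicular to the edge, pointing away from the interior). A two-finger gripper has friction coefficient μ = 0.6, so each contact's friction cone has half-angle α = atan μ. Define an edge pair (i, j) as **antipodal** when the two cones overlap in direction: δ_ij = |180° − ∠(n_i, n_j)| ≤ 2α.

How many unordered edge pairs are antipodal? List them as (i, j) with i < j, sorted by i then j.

count = 8; pairs: (0,4), (0,5), (1,4), (1,5), (2,5), (2,6), (3,6), (4,6)

α = atan 0.6 = 30.96°;  2α = 61.93°
n_0 = (-0.1626, -0.9867)
n_1 = (+0.4153, -0.9097)
n_2 = (+0.7433, -0.6690)
n_3 = (+0.9850, +0.1724)
n_4 = (+0.4440, +0.8960)
n_5 = (-0.3188, +0.9478)
n_6 = (-0.9981, -0.0618)
  (0,1): δ = 146.11°  ·
  (0,2): δ = 122.63°  ·
  (0,3): δ = 70.72°  ·
  (0,4): δ = 17.00°  ✓
  (0,5): δ = 27.95°  ✓
  (0,6): δ = 102.90°  ·
  (1,2): δ = 156.52°  ·
  (1,3): δ = 104.61°  ·
  (1,4): δ = 50.90°  ✓
  (1,5): δ = 5.95°  ✓
  (1,6): δ = 69.01°  ·
  (2,3): δ = 128.09°  ·
  (2,4): δ = 74.37°  ·
  (2,5): δ = 29.42°  ✓
  (2,6): δ = 45.53°  ✓
  (3,4): δ = 126.28°  ·
  (3,5): δ = 81.33°  ·
  (3,6): δ = 6.38°  ✓
  (4,5): δ = 135.05°  ·
  (4,6): δ = 60.10°  ✓
  (5,6): δ = 105.05°  ·
antipodal pairs: 8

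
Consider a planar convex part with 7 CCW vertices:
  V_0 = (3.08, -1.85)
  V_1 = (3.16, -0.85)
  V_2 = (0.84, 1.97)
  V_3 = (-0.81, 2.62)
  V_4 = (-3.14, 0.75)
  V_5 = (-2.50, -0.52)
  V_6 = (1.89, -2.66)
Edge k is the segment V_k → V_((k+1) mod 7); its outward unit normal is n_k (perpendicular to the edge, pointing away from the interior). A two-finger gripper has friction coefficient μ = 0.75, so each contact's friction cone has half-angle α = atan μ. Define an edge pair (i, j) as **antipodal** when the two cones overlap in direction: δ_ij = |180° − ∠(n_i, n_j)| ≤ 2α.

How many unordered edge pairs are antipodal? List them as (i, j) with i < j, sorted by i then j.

α = atan 0.75 = 36.87°;  2α = 73.74°
n_0 = (+0.9968, -0.0797)
n_1 = (+0.7722, +0.6353)
n_2 = (+0.3665, +0.9304)
n_3 = (-0.6259, +0.7799)
n_4 = (-0.8930, -0.4500)
n_5 = (-0.4382, -0.8989)
n_6 = (+0.5627, -0.8267)
  (0,1): δ = 135.98°  ·
  (0,2): δ = 106.93°  ·
  (0,3): δ = 46.68°  ✓
  (0,4): δ = 31.32°  ✓
  (0,5): δ = 68.59°  ✓
  (0,6): δ = 128.82°  ·
  (1,2): δ = 150.95°  ·
  (1,3): δ = 90.69°  ·
  (1,4): δ = 12.70°  ✓
  (1,5): δ = 24.57°  ✓
  (1,6): δ = 84.80°  ·
  (2,3): δ = 119.75°  ·
  (2,4): δ = 41.75°  ✓
  (2,5): δ = 4.49°  ✓
  (2,6): δ = 55.74°  ✓
  (3,4): δ = 102.00°  ·
  (3,5): δ = 64.74°  ✓
  (3,6): δ = 4.51°  ✓
  (4,5): δ = 142.73°  ·
  (4,6): δ = 82.50°  ·
  (5,6): δ = 119.77°  ·
antipodal pairs: 10

count = 10; pairs: (0,3), (0,4), (0,5), (1,4), (1,5), (2,4), (2,5), (2,6), (3,5), (3,6)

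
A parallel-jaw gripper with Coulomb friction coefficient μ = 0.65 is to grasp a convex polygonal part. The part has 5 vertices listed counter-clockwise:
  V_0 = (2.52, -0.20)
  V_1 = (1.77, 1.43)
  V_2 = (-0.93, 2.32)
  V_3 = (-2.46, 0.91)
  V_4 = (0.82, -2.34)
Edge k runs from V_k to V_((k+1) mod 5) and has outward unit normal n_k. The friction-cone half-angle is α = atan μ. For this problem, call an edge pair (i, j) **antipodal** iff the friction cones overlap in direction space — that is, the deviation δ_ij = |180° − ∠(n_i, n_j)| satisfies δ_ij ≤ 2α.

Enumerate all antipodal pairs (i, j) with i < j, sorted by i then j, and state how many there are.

α = atan 0.65 = 33.02°;  2α = 66.05°
n_0 = (+0.9084, +0.4180)
n_1 = (+0.3131, +0.9497)
n_2 = (-0.6777, +0.7354)
n_3 = (-0.7039, -0.7103)
n_4 = (+0.7830, -0.6220)
  (0,1): δ = 132.95°  ·
  (0,2): δ = 72.05°  ·
  (0,3): δ = 20.55°  ✓
  (0,4): δ = 116.83°  ·
  (1,2): δ = 119.09°  ·
  (1,3): δ = 26.49°  ✓
  (1,4): δ = 69.78°  ·
  (2,3): δ = 87.40°  ·
  (2,4): δ = 8.87°  ✓
  (3,4): δ = 83.73°  ·
antipodal pairs: 3

count = 3; pairs: (0,3), (1,3), (2,4)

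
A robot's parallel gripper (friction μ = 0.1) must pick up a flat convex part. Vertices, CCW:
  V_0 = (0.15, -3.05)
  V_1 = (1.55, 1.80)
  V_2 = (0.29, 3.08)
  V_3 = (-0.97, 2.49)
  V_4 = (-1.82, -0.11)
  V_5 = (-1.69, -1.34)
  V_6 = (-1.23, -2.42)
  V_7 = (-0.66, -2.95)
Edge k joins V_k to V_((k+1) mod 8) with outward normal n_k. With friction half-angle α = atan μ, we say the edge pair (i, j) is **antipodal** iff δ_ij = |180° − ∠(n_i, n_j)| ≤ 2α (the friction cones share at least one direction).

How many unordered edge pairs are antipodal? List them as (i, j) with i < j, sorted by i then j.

α = atan 0.1 = 5.71°;  2α = 11.42°
n_0 = (+0.9608, -0.2773)
n_1 = (+0.7127, +0.7015)
n_2 = (-0.4241, +0.9056)
n_3 = (-0.9505, +0.3107)
n_4 = (-0.9945, -0.1051)
n_5 = (-0.9200, -0.3919)
n_6 = (-0.6809, -0.7323)
n_7 = (-0.1225, -0.9925)
  (0,1): δ = 119.35°  ·
  (0,2): δ = 48.81°  ·
  (0,3): δ = 2.00°  ✓
  (0,4): δ = 22.13°  ·
  (0,5): δ = 39.17°  ·
  (0,6): δ = 63.18°  ·
  (0,7): δ = 99.06°  ·
  (1,2): δ = 109.46°  ·
  (1,3): δ = 62.65°  ·
  (1,4): δ = 38.52°  ·
  (1,5): δ = 21.48°  ·
  (1,6): δ = 2.53°  ✓
  (1,7): δ = 38.41°  ·
  (2,3): δ = 133.20°  ·
  (2,4): δ = 109.06°  ·
  (2,5): δ = 92.02°  ·
  (2,6): δ = 68.01°  ·
  (2,7): δ = 32.13°  ·
  (3,4): δ = 155.86°  ·
  (3,5): δ = 138.83°  ·
  (3,6): δ = 114.81°  ·
  (3,7): δ = 78.93°  ·
  (4,5): δ = 162.96°  ·
  (4,6): δ = 138.95°  ·
  (4,7): δ = 103.07°  ·
  (5,6): δ = 155.99°  ·
  (5,7): δ = 120.11°  ·
  (6,7): δ = 144.12°  ·
antipodal pairs: 2

count = 2; pairs: (0,3), (1,6)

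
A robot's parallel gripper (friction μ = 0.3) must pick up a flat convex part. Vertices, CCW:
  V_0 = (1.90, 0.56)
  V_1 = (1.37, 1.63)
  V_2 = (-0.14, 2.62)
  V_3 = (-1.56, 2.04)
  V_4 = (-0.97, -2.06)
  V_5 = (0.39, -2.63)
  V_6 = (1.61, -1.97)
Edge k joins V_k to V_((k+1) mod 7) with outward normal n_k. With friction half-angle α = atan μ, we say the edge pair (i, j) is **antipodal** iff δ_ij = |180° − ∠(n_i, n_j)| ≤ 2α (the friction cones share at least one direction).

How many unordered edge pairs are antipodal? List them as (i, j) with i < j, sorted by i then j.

α = atan 0.3 = 16.70°;  2α = 33.40°
n_0 = (+0.8961, +0.4439)
n_1 = (+0.5483, +0.8363)
n_2 = (-0.3781, +0.9258)
n_3 = (-0.9898, -0.1424)
n_4 = (-0.3865, -0.9223)
n_5 = (+0.4758, -0.8795)
n_6 = (+0.9935, -0.1139)
  (0,1): δ = 149.60°  ·
  (0,2): δ = 94.13°  ·
  (0,3): δ = 18.16°  ✓
  (0,4): δ = 40.91°  ·
  (0,5): δ = 92.06°  ·
  (0,6): δ = 147.11°  ·
  (1,2): δ = 124.53°  ·
  (1,3): δ = 48.56°  ·
  (1,4): δ = 10.51°  ✓
  (1,5): δ = 61.66°  ·
  (1,6): δ = 116.71°  ·
  (2,3): δ = 104.03°  ·
  (2,4): δ = 44.96°  ·
  (2,5): δ = 6.20°  ✓
  (2,6): δ = 61.24°  ·
  (3,4): δ = 120.93°  ·
  (3,5): δ = 69.78°  ·
  (3,6): δ = 14.73°  ✓
  (4,5): δ = 128.85°  ·
  (4,6): δ = 73.80°  ·
  (5,6): δ = 124.95°  ·
antipodal pairs: 4

count = 4; pairs: (0,3), (1,4), (2,5), (3,6)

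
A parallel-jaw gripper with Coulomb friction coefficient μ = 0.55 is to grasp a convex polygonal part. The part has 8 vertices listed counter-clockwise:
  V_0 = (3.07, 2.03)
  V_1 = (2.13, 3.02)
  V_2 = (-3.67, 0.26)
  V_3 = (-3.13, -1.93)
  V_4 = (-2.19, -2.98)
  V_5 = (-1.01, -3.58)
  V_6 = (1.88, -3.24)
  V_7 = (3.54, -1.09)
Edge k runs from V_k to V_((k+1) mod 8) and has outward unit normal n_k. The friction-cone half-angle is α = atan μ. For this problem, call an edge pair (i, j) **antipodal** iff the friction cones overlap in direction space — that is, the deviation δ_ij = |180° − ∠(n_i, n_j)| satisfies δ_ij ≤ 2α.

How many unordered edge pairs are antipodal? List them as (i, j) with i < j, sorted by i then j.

α = atan 0.55 = 28.81°;  2α = 57.62°
n_0 = (+0.7252, +0.6886)
n_1 = (-0.4297, +0.9030)
n_2 = (-0.9709, -0.2394)
n_3 = (-0.7451, -0.6670)
n_4 = (-0.4532, -0.8914)
n_5 = (+0.1168, -0.9932)
n_6 = (+0.7915, -0.6111)
n_7 = (+0.9888, +0.1490)
  (0,1): δ = 108.07°  ·
  (0,2): δ = 29.66°  ✓
  (0,3): δ = 1.68°  ✓
  (0,4): δ = 19.53°  ✓
  (0,5): δ = 53.19°  ✓
  (0,6): δ = 98.81°  ·
  (0,7): δ = 145.05°  ·
  (1,2): δ = 101.60°  ·
  (1,3): δ = 73.61°  ·
  (1,4): δ = 52.40°  ✓
  (1,5): δ = 18.74°  ✓
  (1,6): δ = 26.88°  ✓
  (1,7): δ = 73.12°  ·
  (2,3): δ = 152.02°  ·
  (2,4): δ = 130.80°  ·
  (2,5): δ = 97.14°  ·
  (2,6): δ = 51.52°  ✓
  (2,7): δ = 5.28°  ✓
  (3,4): δ = 158.79°  ·
  (3,5): δ = 125.13°  ·
  (3,6): δ = 79.51°  ·
  (3,7): δ = 33.27°  ✓
  (4,5): δ = 146.34°  ·
  (4,6): δ = 100.72°  ·
  (4,7): δ = 54.48°  ✓
  (5,6): δ = 134.38°  ·
  (5,7): δ = 88.14°  ·
  (6,7): δ = 133.76°  ·
antipodal pairs: 11

count = 11; pairs: (0,2), (0,3), (0,4), (0,5), (1,4), (1,5), (1,6), (2,6), (2,7), (3,7), (4,7)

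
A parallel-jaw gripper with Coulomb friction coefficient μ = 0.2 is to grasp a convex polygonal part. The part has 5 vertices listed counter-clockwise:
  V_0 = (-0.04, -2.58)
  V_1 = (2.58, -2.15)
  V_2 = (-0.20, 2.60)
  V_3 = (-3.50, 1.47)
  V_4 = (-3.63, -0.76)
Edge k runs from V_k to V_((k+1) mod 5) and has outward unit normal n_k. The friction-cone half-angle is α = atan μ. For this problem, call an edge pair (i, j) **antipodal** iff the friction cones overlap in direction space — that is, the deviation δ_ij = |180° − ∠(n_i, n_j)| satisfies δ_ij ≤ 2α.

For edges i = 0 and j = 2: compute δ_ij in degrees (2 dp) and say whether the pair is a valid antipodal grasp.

δ = 9.58°, valid

α = atan 0.2 = 11.31°;  2α = 22.62°
edge 0: e_0 = (+2.62, +0.43);  n_0 = (+0.1620, -0.9868)
edge 2: e_2 = (-3.30, -1.13);  n_2 = (-0.3240, +0.9461)
∠(n_0, n_2) = 170.42°
δ = |180° − 170.42°| = 9.58°
9.58° ≤ 2α = 22.62°  →  valid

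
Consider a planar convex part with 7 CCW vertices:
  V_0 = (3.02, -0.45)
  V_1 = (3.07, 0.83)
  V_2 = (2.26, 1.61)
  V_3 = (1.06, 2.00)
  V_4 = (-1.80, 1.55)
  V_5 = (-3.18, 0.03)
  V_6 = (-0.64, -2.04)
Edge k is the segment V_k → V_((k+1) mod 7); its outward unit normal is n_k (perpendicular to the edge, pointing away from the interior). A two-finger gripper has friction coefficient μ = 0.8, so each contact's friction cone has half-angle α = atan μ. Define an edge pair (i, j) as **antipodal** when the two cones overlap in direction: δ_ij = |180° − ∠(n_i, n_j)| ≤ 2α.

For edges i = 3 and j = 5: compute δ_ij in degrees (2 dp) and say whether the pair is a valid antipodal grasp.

δ = 48.12°, valid

α = atan 0.8 = 38.66°;  2α = 77.32°
edge 3: e_3 = (-2.86, -0.45);  n_3 = (-0.1554, +0.9878)
edge 5: e_5 = (+2.54, -2.07);  n_5 = (-0.6317, -0.7752)
∠(n_3, n_5) = 131.88°
δ = |180° − 131.88°| = 48.12°
48.12° ≤ 2α = 77.32°  →  valid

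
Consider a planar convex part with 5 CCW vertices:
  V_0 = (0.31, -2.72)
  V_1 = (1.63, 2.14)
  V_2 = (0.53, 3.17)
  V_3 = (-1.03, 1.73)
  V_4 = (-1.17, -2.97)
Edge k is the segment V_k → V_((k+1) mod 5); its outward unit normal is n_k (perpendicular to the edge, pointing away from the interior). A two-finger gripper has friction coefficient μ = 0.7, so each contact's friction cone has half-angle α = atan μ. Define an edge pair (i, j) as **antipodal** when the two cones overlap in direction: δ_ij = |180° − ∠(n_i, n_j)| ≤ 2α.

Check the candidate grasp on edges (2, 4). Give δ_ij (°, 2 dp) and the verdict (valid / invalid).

δ = 33.12°, valid

α = atan 0.7 = 34.99°;  2α = 69.98°
edge 2: e_2 = (-1.56, -1.44);  n_2 = (-0.6783, +0.7348)
edge 4: e_4 = (+1.48, +0.25);  n_4 = (+0.1666, -0.9860)
∠(n_2, n_4) = 146.88°
δ = |180° − 146.88°| = 33.12°
33.12° ≤ 2α = 69.98°  →  valid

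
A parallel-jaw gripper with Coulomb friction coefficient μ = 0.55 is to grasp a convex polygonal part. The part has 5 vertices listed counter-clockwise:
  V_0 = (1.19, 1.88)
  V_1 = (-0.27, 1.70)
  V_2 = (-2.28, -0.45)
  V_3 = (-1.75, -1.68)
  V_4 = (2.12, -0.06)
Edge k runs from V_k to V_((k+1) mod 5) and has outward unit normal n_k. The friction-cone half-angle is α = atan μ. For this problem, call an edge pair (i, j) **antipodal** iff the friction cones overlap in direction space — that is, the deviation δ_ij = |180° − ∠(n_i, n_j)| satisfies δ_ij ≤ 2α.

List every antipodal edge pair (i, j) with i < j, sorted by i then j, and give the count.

α = atan 0.55 = 28.81°;  2α = 57.62°
n_0 = (-0.1224, +0.9925)
n_1 = (-0.7305, +0.6829)
n_2 = (-0.9184, -0.3957)
n_3 = (+0.3861, -0.9224)
n_4 = (+0.9017, +0.4323)
  (0,1): δ = 140.10°  ·
  (0,2): δ = 73.72°  ·
  (0,3): δ = 15.69°  ✓
  (0,4): δ = 108.58°  ·
  (1,2): δ = 113.62°  ·
  (1,3): δ = 24.21°  ✓
  (1,4): δ = 68.68°  ·
  (2,3): δ = 90.60°  ·
  (2,4): δ = 2.30°  ✓
  (3,4): δ = 87.10°  ·
antipodal pairs: 3

count = 3; pairs: (0,3), (1,3), (2,4)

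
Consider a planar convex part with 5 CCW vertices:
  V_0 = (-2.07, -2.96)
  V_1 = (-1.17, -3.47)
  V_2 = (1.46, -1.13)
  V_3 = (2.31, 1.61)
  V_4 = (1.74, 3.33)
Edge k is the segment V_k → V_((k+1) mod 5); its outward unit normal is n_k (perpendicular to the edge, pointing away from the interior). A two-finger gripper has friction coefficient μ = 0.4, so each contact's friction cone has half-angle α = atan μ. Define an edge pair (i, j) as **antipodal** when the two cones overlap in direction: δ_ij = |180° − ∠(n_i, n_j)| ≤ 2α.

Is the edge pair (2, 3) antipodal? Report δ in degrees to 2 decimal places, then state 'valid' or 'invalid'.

δ = 144.43°, invalid

α = atan 0.4 = 21.80°;  2α = 43.60°
edge 2: e_2 = (+0.85, +2.74);  n_2 = (+0.9551, -0.2963)
edge 3: e_3 = (-0.57, +1.72);  n_3 = (+0.9492, +0.3146)
∠(n_2, n_3) = 35.57°
δ = |180° − 35.57°| = 144.43°
144.43° > 2α = 43.60°  →  invalid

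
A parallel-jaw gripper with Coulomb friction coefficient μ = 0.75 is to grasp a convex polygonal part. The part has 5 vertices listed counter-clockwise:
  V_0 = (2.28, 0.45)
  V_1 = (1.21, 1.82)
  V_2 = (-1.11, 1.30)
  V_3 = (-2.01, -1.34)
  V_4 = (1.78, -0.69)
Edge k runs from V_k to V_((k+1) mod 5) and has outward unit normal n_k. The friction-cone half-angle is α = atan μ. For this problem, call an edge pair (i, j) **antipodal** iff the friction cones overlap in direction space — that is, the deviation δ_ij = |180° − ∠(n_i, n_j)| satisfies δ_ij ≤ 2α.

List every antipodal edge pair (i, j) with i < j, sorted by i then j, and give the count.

α = atan 0.75 = 36.87°;  2α = 73.74°
n_0 = (+0.7881, +0.6155)
n_1 = (-0.2187, +0.9758)
n_2 = (-0.9465, +0.3227)
n_3 = (+0.1690, -0.9856)
n_4 = (+0.9158, -0.4017)
  (0,1): δ = 115.36°  ·
  (0,2): δ = 56.82°  ✓
  (0,3): δ = 61.74°  ✓
  (0,4): δ = 118.33°  ·
  (1,2): δ = 121.46°  ·
  (1,3): δ = 2.90°  ✓
  (1,4): δ = 53.68°  ✓
  (2,3): δ = 61.44°  ✓
  (2,4): δ = 4.86°  ✓
  (3,4): δ = 123.41°  ·
antipodal pairs: 6

count = 6; pairs: (0,2), (0,3), (1,3), (1,4), (2,3), (2,4)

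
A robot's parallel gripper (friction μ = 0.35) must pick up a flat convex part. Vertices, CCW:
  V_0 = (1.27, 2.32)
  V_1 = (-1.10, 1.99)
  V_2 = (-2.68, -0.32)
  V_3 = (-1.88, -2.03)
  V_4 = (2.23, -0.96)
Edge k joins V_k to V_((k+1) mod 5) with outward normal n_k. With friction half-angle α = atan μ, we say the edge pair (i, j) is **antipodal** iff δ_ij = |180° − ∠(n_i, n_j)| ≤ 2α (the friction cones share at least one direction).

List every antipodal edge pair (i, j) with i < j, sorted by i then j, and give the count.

count = 2; pairs: (0,3), (2,4)

α = atan 0.35 = 19.29°;  2α = 38.58°
n_0 = (-0.1379, +0.9904)
n_1 = (-0.8254, +0.5646)
n_2 = (-0.9058, -0.4238)
n_3 = (+0.2519, -0.9677)
n_4 = (+0.9597, +0.2809)
  (0,1): δ = 132.30°  ·
  (0,2): δ = 72.86°  ·
  (0,3): δ = 6.67°  ✓
  (0,4): δ = 98.39°  ·
  (1,2): δ = 120.56°  ·
  (1,3): δ = 41.04°  ·
  (1,4): δ = 50.69°  ·
  (2,3): δ = 100.48°  ·
  (2,4): δ = 8.76°  ✓
  (3,4): δ = 88.28°  ·
antipodal pairs: 2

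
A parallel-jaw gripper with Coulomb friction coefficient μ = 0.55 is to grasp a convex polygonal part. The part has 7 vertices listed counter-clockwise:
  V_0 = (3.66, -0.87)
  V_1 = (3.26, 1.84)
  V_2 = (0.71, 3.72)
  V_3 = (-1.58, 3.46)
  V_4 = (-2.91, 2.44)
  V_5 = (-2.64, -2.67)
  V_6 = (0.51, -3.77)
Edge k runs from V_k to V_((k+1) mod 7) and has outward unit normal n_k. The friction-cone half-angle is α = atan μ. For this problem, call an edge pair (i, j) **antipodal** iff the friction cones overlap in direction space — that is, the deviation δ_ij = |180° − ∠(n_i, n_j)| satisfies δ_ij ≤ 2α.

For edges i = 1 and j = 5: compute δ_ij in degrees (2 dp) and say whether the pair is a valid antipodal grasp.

δ = 17.15°, valid

α = atan 0.55 = 28.81°;  2α = 57.62°
edge 1: e_1 = (-2.55, +1.88);  n_1 = (+0.5934, +0.8049)
edge 5: e_5 = (+3.15, -1.10);  n_5 = (-0.3297, -0.9441)
∠(n_1, n_5) = 162.85°
δ = |180° − 162.85°| = 17.15°
17.15° ≤ 2α = 57.62°  →  valid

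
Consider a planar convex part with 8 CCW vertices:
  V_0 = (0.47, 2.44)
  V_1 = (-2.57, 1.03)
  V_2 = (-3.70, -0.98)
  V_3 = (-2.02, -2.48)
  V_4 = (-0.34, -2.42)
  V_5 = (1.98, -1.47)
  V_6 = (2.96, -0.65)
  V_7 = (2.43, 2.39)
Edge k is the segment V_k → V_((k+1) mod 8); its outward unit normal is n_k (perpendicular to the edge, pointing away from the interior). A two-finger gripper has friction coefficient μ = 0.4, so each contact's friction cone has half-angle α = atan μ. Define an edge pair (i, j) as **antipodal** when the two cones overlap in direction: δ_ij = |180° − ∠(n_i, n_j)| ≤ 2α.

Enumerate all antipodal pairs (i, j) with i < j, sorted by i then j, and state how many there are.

count = 11; pairs: (0,3), (0,4), (0,5), (1,4), (1,5), (1,6), (2,6), (2,7), (3,7), (4,7), (5,7)

α = atan 0.4 = 21.80°;  2α = 43.60°
n_0 = (-0.4208, +0.9072)
n_1 = (-0.8717, +0.4901)
n_2 = (-0.6660, -0.7459)
n_3 = (+0.0357, -0.9994)
n_4 = (+0.3789, -0.9254)
n_5 = (+0.6417, -0.7669)
n_6 = (+0.9851, +0.1718)
n_7 = (+0.0255, +0.9997)
  (0,1): δ = 144.23°  ·
  (0,2): δ = 66.64°  ·
  (0,3): δ = 22.84°  ✓
  (0,4): δ = 2.61°  ✓
  (0,5): δ = 15.04°  ✓
  (0,6): δ = 75.01°  ·
  (0,7): δ = 153.66°  ·
  (1,2): δ = 102.42°  ·
  (1,3): δ = 58.61°  ·
  (1,4): δ = 38.39°  ✓
  (1,5): δ = 20.74°  ✓
  (1,6): δ = 39.23°  ✓
  (1,7): δ = 117.88°  ·
  (2,3): δ = 136.19°  ·
  (2,4): δ = 115.97°  ·
  (2,5): δ = 98.32°  ·
  (2,6): δ = 38.35°  ✓
  (2,7): δ = 40.30°  ✓
  (3,4): δ = 159.78°  ·
  (3,5): δ = 142.13°  ·
  (3,6): δ = 82.16°  ·
  (3,7): δ = 3.51°  ✓
  (4,5): δ = 162.35°  ·
  (4,6): δ = 102.38°  ·
  (4,7): δ = 23.73°  ✓
  (5,6): δ = 120.03°  ·
  (5,7): δ = 41.38°  ✓
  (6,7): δ = 101.35°  ·
antipodal pairs: 11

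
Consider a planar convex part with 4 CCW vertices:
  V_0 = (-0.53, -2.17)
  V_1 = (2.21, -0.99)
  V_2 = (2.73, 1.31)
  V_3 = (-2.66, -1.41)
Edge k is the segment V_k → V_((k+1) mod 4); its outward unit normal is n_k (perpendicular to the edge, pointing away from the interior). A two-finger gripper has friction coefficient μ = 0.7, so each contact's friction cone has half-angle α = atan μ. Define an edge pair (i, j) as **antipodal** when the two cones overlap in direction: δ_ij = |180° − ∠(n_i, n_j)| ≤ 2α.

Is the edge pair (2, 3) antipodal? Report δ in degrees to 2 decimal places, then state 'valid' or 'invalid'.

α = atan 0.7 = 34.99°;  2α = 69.98°
edge 2: e_2 = (-5.39, -2.72);  n_2 = (-0.4505, +0.8928)
edge 3: e_3 = (+2.13, -0.76);  n_3 = (-0.3361, -0.9418)
∠(n_2, n_3) = 133.59°
δ = |180° − 133.59°| = 46.41°
46.41° ≤ 2α = 69.98°  →  valid

δ = 46.41°, valid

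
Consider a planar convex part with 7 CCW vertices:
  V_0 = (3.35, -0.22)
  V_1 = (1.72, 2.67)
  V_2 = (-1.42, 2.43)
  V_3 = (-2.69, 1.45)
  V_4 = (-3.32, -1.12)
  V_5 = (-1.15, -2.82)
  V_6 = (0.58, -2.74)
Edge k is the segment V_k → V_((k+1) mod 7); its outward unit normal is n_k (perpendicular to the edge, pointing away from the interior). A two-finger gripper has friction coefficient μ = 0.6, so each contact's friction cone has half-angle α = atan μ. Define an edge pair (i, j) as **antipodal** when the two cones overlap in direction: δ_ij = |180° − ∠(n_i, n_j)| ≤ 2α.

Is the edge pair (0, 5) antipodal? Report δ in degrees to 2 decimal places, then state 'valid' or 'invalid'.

α = atan 0.6 = 30.96°;  2α = 61.93°
edge 0: e_0 = (-1.63, +2.89);  n_0 = (+0.8710, +0.4913)
edge 5: e_5 = (+1.73, +0.08);  n_5 = (+0.0462, -0.9989)
∠(n_0, n_5) = 116.78°
δ = |180° − 116.78°| = 63.22°
63.22° > 2α = 61.93°  →  invalid

δ = 63.22°, invalid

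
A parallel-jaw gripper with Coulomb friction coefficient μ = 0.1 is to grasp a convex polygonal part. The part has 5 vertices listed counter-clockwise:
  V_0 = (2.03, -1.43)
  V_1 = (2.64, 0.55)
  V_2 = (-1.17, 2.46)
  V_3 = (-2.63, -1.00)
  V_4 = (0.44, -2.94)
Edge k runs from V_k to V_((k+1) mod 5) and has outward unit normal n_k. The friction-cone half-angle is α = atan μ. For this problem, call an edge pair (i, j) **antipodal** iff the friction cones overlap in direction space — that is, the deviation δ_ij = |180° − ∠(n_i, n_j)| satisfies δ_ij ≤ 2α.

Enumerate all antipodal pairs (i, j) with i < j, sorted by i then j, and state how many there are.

count = 2; pairs: (0,2), (1,3)

α = atan 0.1 = 5.71°;  2α = 11.42°
n_0 = (+0.9557, -0.2944)
n_1 = (+0.4482, +0.8940)
n_2 = (-0.9213, +0.3888)
n_3 = (-0.5342, -0.8454)
n_4 = (+0.6886, -0.7251)
  (0,1): δ = 99.50°  ·
  (0,2): δ = 5.75°  ✓
  (0,3): δ = 74.83°  ·
  (0,4): δ = 150.64°  ·
  (1,2): δ = 86.25°  ·
  (1,3): δ = 5.66°  ✓
  (1,4): δ = 70.15°  ·
  (2,3): δ = 99.41°  ·
  (2,4): δ = 23.60°  ·
  (3,4): δ = 104.19°  ·
antipodal pairs: 2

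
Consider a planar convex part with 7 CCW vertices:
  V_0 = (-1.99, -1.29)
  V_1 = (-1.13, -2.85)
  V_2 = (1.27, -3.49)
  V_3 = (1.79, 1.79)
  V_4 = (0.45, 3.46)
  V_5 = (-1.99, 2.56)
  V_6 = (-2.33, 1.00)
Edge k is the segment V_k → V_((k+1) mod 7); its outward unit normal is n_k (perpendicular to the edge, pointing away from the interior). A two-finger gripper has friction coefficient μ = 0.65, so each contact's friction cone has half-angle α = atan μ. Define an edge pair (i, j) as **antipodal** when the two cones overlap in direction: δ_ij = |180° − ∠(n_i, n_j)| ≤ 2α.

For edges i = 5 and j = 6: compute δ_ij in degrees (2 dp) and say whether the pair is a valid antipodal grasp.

α = atan 0.65 = 33.02°;  2α = 66.05°
edge 5: e_5 = (-0.34, -1.56);  n_5 = (-0.9771, +0.2129)
edge 6: e_6 = (+0.34, -2.29);  n_6 = (-0.9892, -0.1469)
∠(n_5, n_6) = 20.74°
δ = |180° − 20.74°| = 159.26°
159.26° > 2α = 66.05°  →  invalid

δ = 159.26°, invalid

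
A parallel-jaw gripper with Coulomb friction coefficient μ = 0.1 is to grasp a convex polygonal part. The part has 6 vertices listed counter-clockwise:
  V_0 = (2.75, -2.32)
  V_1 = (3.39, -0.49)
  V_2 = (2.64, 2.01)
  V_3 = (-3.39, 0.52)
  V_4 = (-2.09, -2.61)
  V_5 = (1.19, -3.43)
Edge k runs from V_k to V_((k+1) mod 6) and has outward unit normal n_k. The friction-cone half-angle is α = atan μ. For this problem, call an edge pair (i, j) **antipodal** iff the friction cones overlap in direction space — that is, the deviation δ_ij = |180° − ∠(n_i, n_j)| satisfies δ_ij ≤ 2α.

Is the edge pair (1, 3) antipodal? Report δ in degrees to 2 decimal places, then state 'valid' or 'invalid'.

δ = 5.86°, valid

α = atan 0.1 = 5.71°;  2α = 11.42°
edge 1: e_1 = (-0.75, +2.50);  n_1 = (+0.9578, +0.2873)
edge 3: e_3 = (+1.30, -3.13);  n_3 = (-0.9235, -0.3836)
∠(n_1, n_3) = 174.14°
δ = |180° − 174.14°| = 5.86°
5.86° ≤ 2α = 11.42°  →  valid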